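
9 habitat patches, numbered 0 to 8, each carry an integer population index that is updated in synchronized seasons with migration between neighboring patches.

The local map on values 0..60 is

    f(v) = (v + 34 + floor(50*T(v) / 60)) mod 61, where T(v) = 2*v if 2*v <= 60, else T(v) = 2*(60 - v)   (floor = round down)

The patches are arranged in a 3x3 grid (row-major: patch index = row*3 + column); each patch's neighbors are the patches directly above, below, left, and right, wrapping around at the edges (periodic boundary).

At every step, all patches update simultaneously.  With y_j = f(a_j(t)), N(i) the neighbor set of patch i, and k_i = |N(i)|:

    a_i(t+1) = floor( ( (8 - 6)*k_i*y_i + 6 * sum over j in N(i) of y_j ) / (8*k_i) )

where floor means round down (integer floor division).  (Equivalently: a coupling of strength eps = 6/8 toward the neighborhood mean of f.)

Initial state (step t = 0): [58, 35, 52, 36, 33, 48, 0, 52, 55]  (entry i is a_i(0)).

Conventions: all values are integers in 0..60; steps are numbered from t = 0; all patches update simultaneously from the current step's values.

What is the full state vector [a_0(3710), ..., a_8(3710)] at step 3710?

Simulating step by step:
t=0: [58, 35, 52, 36, 33, 48, 0, 52, 55]
t=1: [40, 42, 39, 42, 45, 42, 37, 41, 37]
t=2: [46, 45, 46, 45, 44, 45, 46, 45, 46]
t=3: [42, 42, 42, 42, 43, 42, 42, 42, 42]
t=4: [45, 44, 45, 44, 44, 44, 45, 44, 45]
t=5: [43, 43, 43, 43, 43, 43, 43, 43, 43]
t=6: [44, 44, 44, 44, 44, 44, 44, 44, 44]
t=7: [43, 43, 43, 43, 43, 43, 43, 43, 43]

Answer: [44, 44, 44, 44, 44, 44, 44, 44, 44]
Key observation: The state at step 5, [43, 43, 43, 43, 43, 43, 43, 43, 43], reappears at step 7: the system is in a cycle of period 2 from step 5 on.  Therefore the state at step 3710 equals the state at step 5 + ((3710 - 5) mod 2) = 6, which is [44, 44, 44, 44, 44, 44, 44, 44, 44].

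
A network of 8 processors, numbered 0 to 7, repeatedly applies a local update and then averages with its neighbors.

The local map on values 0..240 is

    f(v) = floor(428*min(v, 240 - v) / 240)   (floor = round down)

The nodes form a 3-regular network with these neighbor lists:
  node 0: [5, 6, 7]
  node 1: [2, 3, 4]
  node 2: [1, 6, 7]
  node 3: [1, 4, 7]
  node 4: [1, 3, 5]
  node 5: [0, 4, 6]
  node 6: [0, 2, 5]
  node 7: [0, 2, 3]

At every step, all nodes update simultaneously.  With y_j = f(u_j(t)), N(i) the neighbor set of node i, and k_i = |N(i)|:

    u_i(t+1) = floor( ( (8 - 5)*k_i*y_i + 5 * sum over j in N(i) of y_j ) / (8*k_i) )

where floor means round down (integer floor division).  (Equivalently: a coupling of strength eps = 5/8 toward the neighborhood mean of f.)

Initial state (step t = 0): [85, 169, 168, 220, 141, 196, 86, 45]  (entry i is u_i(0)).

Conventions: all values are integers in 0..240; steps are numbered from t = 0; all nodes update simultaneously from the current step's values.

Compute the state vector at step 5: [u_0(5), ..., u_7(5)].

Simulating step by step:
t=0: [85, 169, 168, 220, 141, 196, 86, 45]
t=1: [121, 117, 122, 92, 115, 129, 131, 95]
t=2: [196, 198, 197, 182, 195, 201, 201, 185]
t=3: [78, 81, 78, 91, 81, 73, 72, 90]
t=4: [139, 146, 142, 154, 144, 134, 133, 151]
t=5: [179, 166, 172, 160, 170, 183, 184, 164]

Answer: [179, 166, 172, 160, 170, 183, 184, 164]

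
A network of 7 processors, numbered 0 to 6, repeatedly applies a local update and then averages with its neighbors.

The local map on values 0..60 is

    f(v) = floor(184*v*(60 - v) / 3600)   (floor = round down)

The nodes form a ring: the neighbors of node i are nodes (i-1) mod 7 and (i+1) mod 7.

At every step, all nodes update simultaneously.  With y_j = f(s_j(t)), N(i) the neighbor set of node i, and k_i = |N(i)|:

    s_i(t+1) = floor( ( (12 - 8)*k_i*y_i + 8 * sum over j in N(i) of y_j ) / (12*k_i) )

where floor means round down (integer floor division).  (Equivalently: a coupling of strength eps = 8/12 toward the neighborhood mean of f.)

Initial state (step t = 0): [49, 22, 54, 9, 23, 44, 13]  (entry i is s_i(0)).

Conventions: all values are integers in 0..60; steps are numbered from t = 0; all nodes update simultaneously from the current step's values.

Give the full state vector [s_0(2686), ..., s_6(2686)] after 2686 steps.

Answer: [45, 45, 45, 45, 44, 44, 44]
Key observation: The state at step 2, [45, 45, 45, 45, 44, 44, 44], reappears at step 4: the system is in a cycle of period 2 from step 2 on.  Therefore the state at step 2686 equals the state at step 2 + ((2686 - 2) mod 2) = 2, which is [45, 45, 45, 45, 44, 44, 44].

Derivation:
t=0: [49, 22, 54, 9, 23, 44, 13]
t=1: [33, 28, 27, 27, 33, 36, 31]
t=2: [45, 45, 45, 45, 44, 44, 44]
t=3: [34, 34, 34, 34, 34, 35, 34]
t=4: [45, 45, 45, 45, 44, 44, 44]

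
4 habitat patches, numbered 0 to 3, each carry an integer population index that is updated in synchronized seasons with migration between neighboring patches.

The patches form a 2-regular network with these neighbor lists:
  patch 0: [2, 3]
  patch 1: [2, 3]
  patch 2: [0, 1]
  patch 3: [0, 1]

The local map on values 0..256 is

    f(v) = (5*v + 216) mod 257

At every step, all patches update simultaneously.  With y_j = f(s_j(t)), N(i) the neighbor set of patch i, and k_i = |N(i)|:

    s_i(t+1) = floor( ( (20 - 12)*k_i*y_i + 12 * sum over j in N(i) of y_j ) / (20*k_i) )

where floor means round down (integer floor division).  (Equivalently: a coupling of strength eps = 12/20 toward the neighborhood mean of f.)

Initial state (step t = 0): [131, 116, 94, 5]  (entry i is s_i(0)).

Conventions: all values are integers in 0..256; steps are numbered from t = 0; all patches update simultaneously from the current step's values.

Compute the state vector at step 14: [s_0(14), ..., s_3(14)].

Simulating step by step:
t=0: [131, 116, 94, 5]
t=1: [163, 133, 106, 133]
t=2: [103, 146, 126, 77]
t=3: [135, 118, 147, 152]
t=4: [163, 129, 118, 128]
t=5: [37, 72, 41, 61]
t=6: [108, 76, 127, 64]
t=7: [127, 63, 129, 106]
t=8: [128, 103, 65, 121]
t=9: [57, 109, 101, 110]
t=10: [235, 236, 230, 248]
t=11: [118, 120, 97, 133]
t=12: [103, 107, 98, 68]
t=13: [157, 165, 213, 153]
t=14: [230, 144, 174, 156]

Answer: [230, 144, 174, 156]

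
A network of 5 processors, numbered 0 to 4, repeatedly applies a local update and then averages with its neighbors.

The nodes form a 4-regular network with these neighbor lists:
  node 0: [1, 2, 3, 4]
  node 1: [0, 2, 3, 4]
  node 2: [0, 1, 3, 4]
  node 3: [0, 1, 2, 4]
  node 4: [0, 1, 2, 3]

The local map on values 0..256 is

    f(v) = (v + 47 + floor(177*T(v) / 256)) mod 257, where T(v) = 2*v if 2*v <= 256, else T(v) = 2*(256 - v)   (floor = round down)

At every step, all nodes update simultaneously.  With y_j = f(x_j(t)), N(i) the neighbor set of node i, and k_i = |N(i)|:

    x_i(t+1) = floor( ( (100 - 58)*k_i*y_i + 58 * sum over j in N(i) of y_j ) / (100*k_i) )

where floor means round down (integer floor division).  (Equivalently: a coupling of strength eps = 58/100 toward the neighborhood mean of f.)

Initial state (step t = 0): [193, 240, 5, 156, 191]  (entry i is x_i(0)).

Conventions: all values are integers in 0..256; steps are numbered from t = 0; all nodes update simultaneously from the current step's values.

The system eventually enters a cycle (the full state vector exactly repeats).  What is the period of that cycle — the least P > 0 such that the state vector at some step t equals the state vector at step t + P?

Answer: 4
Key observation: The state at step 3, [65, 65, 65, 65, 65], reappears at step 7 — and no state repeats earlier — so the cycle the system enters has period 4.

Derivation:
t=0: [193, 240, 5, 156, 191]
t=1: [67, 62, 64, 71, 67]
t=2: [204, 201, 202, 207, 204]
t=3: [65, 65, 65, 65, 65]
t=4: [201, 201, 201, 201, 201]
t=5: [67, 67, 67, 67, 67]
t=6: [206, 206, 206, 206, 206]
t=7: [65, 65, 65, 65, 65]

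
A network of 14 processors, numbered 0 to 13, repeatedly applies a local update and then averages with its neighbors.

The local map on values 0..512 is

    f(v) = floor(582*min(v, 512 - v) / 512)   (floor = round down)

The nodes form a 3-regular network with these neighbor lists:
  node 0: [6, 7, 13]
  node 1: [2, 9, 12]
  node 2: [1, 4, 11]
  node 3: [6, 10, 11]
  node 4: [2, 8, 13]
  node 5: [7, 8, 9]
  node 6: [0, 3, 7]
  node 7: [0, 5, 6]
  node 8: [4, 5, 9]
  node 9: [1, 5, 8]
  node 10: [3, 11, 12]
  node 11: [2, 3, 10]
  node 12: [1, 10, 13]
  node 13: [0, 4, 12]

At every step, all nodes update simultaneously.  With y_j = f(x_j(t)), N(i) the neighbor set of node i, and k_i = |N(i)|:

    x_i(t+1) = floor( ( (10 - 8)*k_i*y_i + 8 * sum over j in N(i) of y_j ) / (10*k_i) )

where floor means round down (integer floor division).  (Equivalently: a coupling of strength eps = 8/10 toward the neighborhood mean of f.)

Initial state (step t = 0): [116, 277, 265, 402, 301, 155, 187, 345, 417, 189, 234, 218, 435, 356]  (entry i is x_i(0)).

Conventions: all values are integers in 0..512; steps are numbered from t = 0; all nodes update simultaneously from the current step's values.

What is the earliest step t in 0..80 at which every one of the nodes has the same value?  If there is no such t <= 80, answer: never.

Simulating step by step:
t=0: [116, 277, 265, 402, 301, 155, 187, 345, 417, 189, 234, 218, 435, 356]  (not all equal)
t=1: [180, 208, 256, 218, 198, 171, 161, 176, 189, 189, 175, 228, 206, 157]  (not all equal)
t=2: [190, 244, 250, 220, 227, 206, 210, 194, 211, 214, 236, 248, 210, 212]  (not all equal)
t=3: [229, 259, 274, 259, 255, 234, 230, 227, 243, 248, 258, 270, 256, 237]  (not all equal)
t=4: [262, 281, 280, 277, 275, 270, 266, 261, 277, 277, 285, 280, 283, 277]  (not all equal)
t=5: [278, 263, 264, 266, 266, 273, 278, 280, 269, 267, 262, 262, 261, 270]  (not all equal)
t=6: [267, 281, 281, 277, 277, 272, 268, 266, 276, 276, 282, 281, 281, 276]  (not all equal)
t=7: [275, 263, 263, 266, 266, 271, 275, 276, 268, 267, 263, 263, 263, 268]  (not all equal)
t=8: [270, 281, 281, 278, 279, 274, 271, 269, 276, 277, 281, 281, 281, 277]  (not all equal)
t=9: [272, 263, 262, 265, 265, 270, 272, 273, 267, 266, 262, 262, 263, 267]  (not all equal)
t=10: [273, 282, 282, 280, 280, 275, 273, 272, 278, 278, 282, 282, 281, 278]  (not all equal)
t=11: [269, 262, 261, 264, 263, 267, 269, 270, 265, 265, 261, 261, 262, 265]  (not all equal)
t=12: [276, 283, 284, 281, 281, 278, 277, 276, 280, 280, 283, 283, 283, 280]  (not all equal)
t=13: [266, 260, 260, 262, 261, 264, 266, 266, 263, 262, 260, 260, 260, 263]  (not all equal)
t=14: [280, 285, 285, 283, 284, 281, 280, 279, 283, 283, 285, 285, 285, 283]  (not all equal)
t=15: [262, 258, 258, 259, 259, 261, 262, 262, 260, 260, 258, 258, 258, 260]  (not all equal)
t=16: [284, 287, 287, 286, 286, 285, 284, 284, 286, 286, 287, 287, 287, 286]  (not all equal)
t=17: [258, 255, 255, 256, 255, 257, 258, 258, 256, 256, 255, 255, 255, 256]  (not all equal)
t=18: [288, 289, 289, 289, 290, 289, 288, 288, 289, 289, 289, 289, 289, 289]  (not all equal)
t=19: [253, 253, 252, 253, 252, 253, 253, 253, 252, 253, 253, 253, 253, 253]  (not all equal)
t=20: [287, 286, 286, 287, 286, 286, 287, 287, 286, 286, 287, 286, 287, 286]  (not all equal)
t=21: [255, 255, 256, 255, 256, 255, 255, 255, 256, 256, 255, 255, 255, 255]  (not all equal)
t=22: [289, 290, 289, 289, 290, 290, 289, 289, 290, 289, 289, 289, 289, 289]  (not all equal)
t=23: [253, 252, 252, 253, 252, 252, 253, 252, 252, 252, 253, 253, 252, 252]  (not all equal)
t=24: [286, 286, 286, 287, 286, 286, 286, 286, 286, 286, 286, 286, 286, 286]  (not all equal)
t=25: [256, 256, 256, 255, 256, 256, 255, 256, 256, 256, 255, 255, 256, 256]  (not all equal)
t=26: [290, 291, 290, 289, 291, 291, 290, 290, 291, 291, 289, 289, 290, 291]  (not all equal)
t=27: [251, 251, 251, 252, 251, 251, 252, 251, 251, 251, 252, 252, 251, 251]  (not all equal)
t=28: [285, 285, 285, 286, 285, 285, 285, 285, 285, 285, 285, 285, 285, 285]  (not all equal)
t=29: [258, 258, 258, 257, 258, 258, 257, 258, 258, 258, 257, 257, 258, 258]  (not all equal)
t=30: [288, 288, 288, 289, 288, 288, 288, 288, 288, 288, 288, 288, 288, 288]  (not all equal)
t=31: [254, 254, 254, 253, 254, 254, 253, 254, 254, 254, 253, 253, 254, 254]  (not all equal)
t=32: [287, 288, 287, 287, 288, 288, 287, 287, 288, 288, 287, 287, 287, 288]  (not all equal)
t=33: [254, 254, 254, 255, 254, 254, 255, 254, 254, 254, 255, 255, 254, 254]  (not all equal)
t=34: [288, 288, 288, 289, 288, 288, 288, 288, 288, 288, 288, 288, 288, 288]  (not all equal)

Answer: never
Key observation: The state at step 30 reappears at step 34 — the system is in a cycle of period 4 from step 30 on.  No step 0..34 is synchronized, and the cycle repeats forever, so no step up to 80 (or ever) has all nodes equal.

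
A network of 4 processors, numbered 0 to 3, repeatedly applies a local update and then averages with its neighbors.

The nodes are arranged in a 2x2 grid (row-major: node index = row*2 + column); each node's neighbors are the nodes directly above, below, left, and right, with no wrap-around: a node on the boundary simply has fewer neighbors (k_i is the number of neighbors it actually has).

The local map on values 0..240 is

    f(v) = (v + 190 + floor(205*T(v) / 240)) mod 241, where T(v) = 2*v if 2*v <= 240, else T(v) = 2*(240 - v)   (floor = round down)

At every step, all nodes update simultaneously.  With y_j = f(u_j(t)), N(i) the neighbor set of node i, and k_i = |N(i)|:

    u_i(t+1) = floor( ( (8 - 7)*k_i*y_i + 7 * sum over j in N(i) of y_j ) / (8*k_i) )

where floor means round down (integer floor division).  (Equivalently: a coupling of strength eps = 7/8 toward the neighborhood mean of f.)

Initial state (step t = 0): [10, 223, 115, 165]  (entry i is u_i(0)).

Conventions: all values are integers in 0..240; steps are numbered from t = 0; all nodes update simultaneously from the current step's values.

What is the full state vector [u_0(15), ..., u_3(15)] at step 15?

Simulating step by step:
t=0: [10, 223, 115, 165]
t=1: [123, 120, 97, 96]
t=2: [110, 108, 130, 132]
t=3: [11, 12, 15, 13]
t=4: [225, 222, 223, 225]
t=5: [200, 199, 199, 200]
t=6: [217, 217, 217, 217]
t=7: [205, 205, 205, 205]
t=8: [213, 213, 213, 213]
t=9: [208, 208, 208, 208]
t=10: [211, 211, 211, 211]
t=11: [209, 209, 209, 209]
t=12: [210, 210, 210, 210]
t=13: [210, 210, 210, 210]
t=14: [210, 210, 210, 210]
t=15: [210, 210, 210, 210]

Answer: [210, 210, 210, 210]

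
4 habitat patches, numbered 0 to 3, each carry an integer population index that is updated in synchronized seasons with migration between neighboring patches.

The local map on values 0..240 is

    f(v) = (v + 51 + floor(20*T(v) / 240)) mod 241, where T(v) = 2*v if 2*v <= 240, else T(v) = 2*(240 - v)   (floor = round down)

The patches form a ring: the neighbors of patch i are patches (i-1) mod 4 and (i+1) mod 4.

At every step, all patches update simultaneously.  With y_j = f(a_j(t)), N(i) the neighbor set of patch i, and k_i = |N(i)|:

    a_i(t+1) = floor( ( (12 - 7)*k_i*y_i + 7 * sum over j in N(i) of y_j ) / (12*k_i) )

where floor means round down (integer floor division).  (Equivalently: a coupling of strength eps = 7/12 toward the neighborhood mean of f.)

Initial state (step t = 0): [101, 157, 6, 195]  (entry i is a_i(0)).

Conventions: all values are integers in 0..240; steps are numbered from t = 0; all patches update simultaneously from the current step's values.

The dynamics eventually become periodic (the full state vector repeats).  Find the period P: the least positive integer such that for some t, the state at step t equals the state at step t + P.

Answer: 4
Key observation: The state at step 27, [86, 86, 174, 174], reappears at step 31 — and no state repeats earlier — so the cycle the system enters has period 4.

Derivation:
t=0: [101, 157, 6, 195]
t=1: [137, 158, 92, 70]
t=2: [188, 198, 169, 160]
t=3: [72, 75, 165, 162]
t=4: [162, 163, 201, 200]
t=5: [164, 165, 77, 77]
t=6: [201, 202, 165, 165]
t=7: [78, 78, 166, 166]
t=8: [167, 167, 203, 203]
t=9: [168, 168, 80, 80]
t=10: [205, 205, 169, 169]
t=11: [81, 81, 169, 169]
t=12: [170, 170, 205, 205]
t=13: [170, 170, 81, 81]
t=14: [206, 206, 170, 170]
t=15: [82, 82, 170, 170]
t=16: [171, 171, 206, 206]
t=17: [171, 171, 82, 82]
t=18: [207, 207, 171, 171]
t=19: [83, 83, 171, 171]
t=20: [172, 172, 207, 207]
t=21: [172, 172, 83, 83]
t=22: [208, 208, 172, 172]
t=23: [84, 84, 172, 172]
t=24: [173, 173, 209, 209]
t=25: [173, 173, 85, 85]
t=26: [210, 210, 174, 174]
t=27: [86, 86, 174, 174]
t=28: [175, 175, 211, 211]
t=29: [174, 174, 86, 86]
t=30: [211, 211, 175, 175]
t=31: [86, 86, 174, 174]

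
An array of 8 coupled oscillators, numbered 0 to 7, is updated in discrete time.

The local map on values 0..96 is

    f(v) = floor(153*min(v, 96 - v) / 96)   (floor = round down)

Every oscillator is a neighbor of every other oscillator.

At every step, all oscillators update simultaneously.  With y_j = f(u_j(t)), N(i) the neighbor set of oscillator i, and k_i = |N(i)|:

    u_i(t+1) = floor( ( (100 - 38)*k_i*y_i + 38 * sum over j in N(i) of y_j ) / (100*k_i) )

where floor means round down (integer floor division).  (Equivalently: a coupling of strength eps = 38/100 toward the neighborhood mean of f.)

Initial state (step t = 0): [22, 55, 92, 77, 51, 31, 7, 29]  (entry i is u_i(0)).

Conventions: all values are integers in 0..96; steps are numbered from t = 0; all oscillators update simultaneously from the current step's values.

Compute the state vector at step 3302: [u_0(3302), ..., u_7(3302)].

Answer: [35, 35, 35, 35, 35, 35, 35, 35]
Key observation: The state at step 31, [74, 74, 74, 74, 74, 74, 74, 74], reappears at step 36: the system is in a cycle of period 5 from step 31 on.  Therefore the state at step 3302 equals the state at step 31 + ((3302 - 31) mod 5) = 32, which is [35, 35, 35, 35, 35, 35, 35, 35].

Derivation:
t=0: [22, 55, 92, 77, 51, 31, 7, 29]
t=1: [36, 53, 20, 33, 57, 44, 23, 43]
t=2: [56, 62, 41, 53, 59, 63, 44, 62]
t=3: [61, 56, 63, 64, 59, 55, 65, 56]
t=4: [55, 60, 54, 53, 57, 61, 52, 60]
t=5: [63, 59, 64, 65, 62, 58, 66, 59]
t=6: [52, 56, 52, 51, 53, 57, 49, 56]
t=7: [68, 65, 68, 69, 67, 64, 71, 65]
t=8: [44, 47, 44, 44, 45, 48, 41, 47]
t=9: [70, 72, 70, 70, 71, 73, 67, 72]
t=10: [40, 38, 40, 40, 39, 37, 43, 38]
t=11: [62, 60, 62, 62, 62, 59, 65, 60]
t=12: [54, 55, 54, 54, 54, 56, 51, 55]
t=13: [66, 65, 66, 66, 66, 64, 68, 65]
t=14: [47, 48, 47, 47, 47, 49, 45, 48]
t=15: [74, 75, 74, 74, 74, 74, 72, 75]
t=16: [34, 33, 34, 34, 34, 34, 36, 33]
t=17: [53, 52, 53, 53, 53, 53, 55, 52]
t=18: [68, 69, 68, 68, 68, 68, 66, 69]
t=19: [44, 43, 44, 44, 44, 44, 45, 43]
t=20: [69, 68, 69, 69, 69, 69, 70, 68]
t=21: [43, 43, 43, 43, 43, 43, 41, 43]
t=22: [67, 67, 67, 67, 67, 67, 66, 67]
t=23: [46, 46, 46, 46, 46, 46, 46, 46]
t=24: [73, 73, 73, 73, 73, 73, 73, 73]
t=25: [36, 36, 36, 36, 36, 36, 36, 36]
t=26: [57, 57, 57, 57, 57, 57, 57, 57]
t=27: [62, 62, 62, 62, 62, 62, 62, 62]
t=28: [54, 54, 54, 54, 54, 54, 54, 54]
t=29: [66, 66, 66, 66, 66, 66, 66, 66]
t=30: [47, 47, 47, 47, 47, 47, 47, 47]
t=31: [74, 74, 74, 74, 74, 74, 74, 74]
t=32: [35, 35, 35, 35, 35, 35, 35, 35]
t=33: [55, 55, 55, 55, 55, 55, 55, 55]
t=34: [65, 65, 65, 65, 65, 65, 65, 65]
t=35: [49, 49, 49, 49, 49, 49, 49, 49]
t=36: [74, 74, 74, 74, 74, 74, 74, 74]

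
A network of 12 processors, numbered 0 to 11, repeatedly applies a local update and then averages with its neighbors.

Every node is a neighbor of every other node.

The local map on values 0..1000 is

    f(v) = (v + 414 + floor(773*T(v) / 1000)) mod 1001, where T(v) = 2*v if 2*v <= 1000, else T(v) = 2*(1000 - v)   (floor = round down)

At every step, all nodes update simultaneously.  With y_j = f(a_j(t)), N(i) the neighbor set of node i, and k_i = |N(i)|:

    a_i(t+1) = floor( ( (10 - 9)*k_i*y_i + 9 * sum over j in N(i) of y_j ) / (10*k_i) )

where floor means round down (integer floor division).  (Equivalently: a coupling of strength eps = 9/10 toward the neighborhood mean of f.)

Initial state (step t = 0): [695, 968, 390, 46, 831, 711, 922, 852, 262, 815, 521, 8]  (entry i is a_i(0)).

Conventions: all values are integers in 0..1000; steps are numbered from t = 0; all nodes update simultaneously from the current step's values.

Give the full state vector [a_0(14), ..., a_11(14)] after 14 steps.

Answer: [619, 619, 619, 619, 619, 619, 619, 619, 619, 619, 619, 619]

Derivation:
t=0: [695, 968, 390, 46, 831, 711, 922, 852, 262, 815, 521, 8]
t=1: [474, 471, 471, 473, 473, 474, 472, 472, 465, 473, 476, 471]
t=2: [614, 614, 614, 614, 614, 614, 614, 614, 614, 614, 614, 614]
t=3: [623, 623, 623, 623, 623, 623, 623, 623, 623, 623, 623, 623]
t=4: [618, 618, 618, 618, 618, 618, 618, 618, 618, 618, 618, 618]
t=5: [621, 621, 621, 621, 621, 621, 621, 621, 621, 621, 621, 621]
t=6: [619, 619, 619, 619, 619, 619, 619, 619, 619, 619, 619, 619]
t=7: [621, 621, 621, 621, 621, 621, 621, 621, 621, 621, 621, 621]
t=8: [619, 619, 619, 619, 619, 619, 619, 619, 619, 619, 619, 619]
t=9: [621, 621, 621, 621, 621, 621, 621, 621, 621, 621, 621, 621]
t=10: [619, 619, 619, 619, 619, 619, 619, 619, 619, 619, 619, 619]
t=11: [621, 621, 621, 621, 621, 621, 621, 621, 621, 621, 621, 621]
t=12: [619, 619, 619, 619, 619, 619, 619, 619, 619, 619, 619, 619]
t=13: [621, 621, 621, 621, 621, 621, 621, 621, 621, 621, 621, 621]
t=14: [619, 619, 619, 619, 619, 619, 619, 619, 619, 619, 619, 619]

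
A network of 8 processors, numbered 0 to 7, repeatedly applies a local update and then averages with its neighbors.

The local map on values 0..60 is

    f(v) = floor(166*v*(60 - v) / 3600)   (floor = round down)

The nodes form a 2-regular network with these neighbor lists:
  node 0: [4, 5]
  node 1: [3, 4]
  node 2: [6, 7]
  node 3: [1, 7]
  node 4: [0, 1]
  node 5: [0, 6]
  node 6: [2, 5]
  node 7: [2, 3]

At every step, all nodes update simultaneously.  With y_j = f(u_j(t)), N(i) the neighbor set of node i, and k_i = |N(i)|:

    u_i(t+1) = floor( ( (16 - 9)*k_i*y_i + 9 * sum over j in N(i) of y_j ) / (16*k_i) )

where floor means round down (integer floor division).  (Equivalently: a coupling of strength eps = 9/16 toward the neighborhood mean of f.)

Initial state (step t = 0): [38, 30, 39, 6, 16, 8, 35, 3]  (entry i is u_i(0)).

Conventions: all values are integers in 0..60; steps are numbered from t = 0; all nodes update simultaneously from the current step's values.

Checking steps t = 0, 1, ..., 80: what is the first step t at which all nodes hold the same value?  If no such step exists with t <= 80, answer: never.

Simulating step by step:
t=0: [38, 30, 39, 6, 16, 8, 35, 3]  (not all equal)
t=1: [30, 30, 29, 19, 36, 30, 33, 17]  (not all equal)
t=2: [40, 38, 38, 36, 40, 41, 41, 35]  (not all equal)
t=3: [35, 37, 37, 39, 36, 35, 35, 39]  (not all equal)
t=4: [39, 38, 38, 37, 39, 40, 39, 37]  (not all equal)
t=5: [36, 38, 38, 38, 37, 36, 37, 38]  (not all equal)
t=6: [39, 38, 38, 38, 38, 39, 38, 38]  (not all equal)
t=7: [37, 38, 38, 38, 37, 37, 37, 38]  (not all equal)
t=8: [39, 38, 38, 38, 38, 39, 38, 38]  (not all equal)

Answer: never
Key observation: The state at step 6 reappears at step 8 — the system is in a cycle of period 2 from step 6 on.  No step 0..8 is synchronized, and the cycle repeats forever, so no step up to 80 (or ever) has all nodes equal.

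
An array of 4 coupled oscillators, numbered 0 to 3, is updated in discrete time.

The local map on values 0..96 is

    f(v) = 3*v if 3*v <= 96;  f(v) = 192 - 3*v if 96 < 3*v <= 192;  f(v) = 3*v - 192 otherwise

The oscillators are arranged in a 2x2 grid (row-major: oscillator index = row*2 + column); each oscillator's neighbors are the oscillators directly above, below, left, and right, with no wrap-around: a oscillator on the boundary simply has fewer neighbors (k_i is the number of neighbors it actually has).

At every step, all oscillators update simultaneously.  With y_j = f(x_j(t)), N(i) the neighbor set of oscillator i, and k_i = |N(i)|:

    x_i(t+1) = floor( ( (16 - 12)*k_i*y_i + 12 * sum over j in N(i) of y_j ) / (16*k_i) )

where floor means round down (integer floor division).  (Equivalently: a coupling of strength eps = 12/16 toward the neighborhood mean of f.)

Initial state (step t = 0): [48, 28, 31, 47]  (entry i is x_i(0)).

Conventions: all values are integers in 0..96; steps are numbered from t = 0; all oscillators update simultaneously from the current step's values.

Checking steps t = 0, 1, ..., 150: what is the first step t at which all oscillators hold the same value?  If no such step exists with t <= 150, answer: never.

Simulating step by step:
t=0: [48, 28, 31, 47]  (not all equal)
t=1: [78, 58, 60, 79]  (not all equal)
t=2: [21, 37, 35, 22]  (not all equal)
t=3: [78, 68, 70, 79]  (not all equal)
t=4: [21, 35, 37, 22]  (not all equal)
t=5: [78, 70, 68, 79]  (not all equal)
t=6: [21, 37, 35, 22]  (not all equal)

Answer: never
Key observation: The state at step 2 reappears at step 6 — the system is in a cycle of period 4 from step 2 on.  No step 0..6 is synchronized, and the cycle repeats forever, so no step up to 150 (or ever) has all oscillators equal.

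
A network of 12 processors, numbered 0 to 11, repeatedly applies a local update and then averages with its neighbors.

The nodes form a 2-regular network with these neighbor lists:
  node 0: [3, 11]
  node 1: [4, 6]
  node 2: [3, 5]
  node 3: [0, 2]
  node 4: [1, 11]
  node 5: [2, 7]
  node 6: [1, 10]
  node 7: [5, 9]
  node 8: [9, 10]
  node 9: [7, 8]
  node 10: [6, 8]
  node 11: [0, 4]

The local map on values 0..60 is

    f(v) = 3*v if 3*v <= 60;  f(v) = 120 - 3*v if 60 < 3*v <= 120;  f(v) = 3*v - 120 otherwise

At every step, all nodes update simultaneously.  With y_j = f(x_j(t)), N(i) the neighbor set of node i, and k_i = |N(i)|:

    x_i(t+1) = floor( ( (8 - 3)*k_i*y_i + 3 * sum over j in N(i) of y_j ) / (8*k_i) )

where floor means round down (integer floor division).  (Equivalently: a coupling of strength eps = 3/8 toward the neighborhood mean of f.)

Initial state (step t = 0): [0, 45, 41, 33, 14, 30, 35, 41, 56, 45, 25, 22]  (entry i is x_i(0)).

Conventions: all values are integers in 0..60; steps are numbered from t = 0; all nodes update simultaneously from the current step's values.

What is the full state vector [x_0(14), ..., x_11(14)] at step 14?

Simulating step by step:
t=0: [0, 45, 41, 33, 14, 30, 35, 41, 56, 45, 25, 22]
t=1: [14, 20, 11, 13, 39, 19, 20, 10, 41, 18, 39, 41]
t=2: [34, 49, 38, 38, 13, 47, 49, 39, 12, 39, 13, 10]
t=3: [18, 29, 8, 8, 35, 14, 29, 6, 30, 9, 36, 29]
t=4: [44, 29, 27, 29, 21, 34, 29, 24, 26, 25, 19, 33]
t=5: [17, 37, 33, 30, 45, 27, 37, 41, 45, 45, 49, 26]
t=6: [45, 10, 26, 32, 18, 28, 12, 12, 17, 12, 21, 38]
t=7: [15, 35, 37, 25, 40, 37, 38, 36, 49, 38, 51, 16]
t=8: [45, 10, 15, 38, 11, 9, 12, 10, 24, 11, 26, 38]
t=9: [11, 31, 34, 15, 27, 30, 36, 30, 44, 35, 42, 12]
t=10: [35, 26, 25, 37, 36, 27, 13, 27, 11, 17, 8, 36]
t=11: [13, 35, 37, 16, 17, 40, 36, 41, 34, 45, 28, 12]
t=12: [40, 21, 14, 39, 41, 2, 17, 4, 20, 13, 28, 39]
t=13: [1, 45, 27, 9, 13, 13, 49, 15, 51, 37, 43, 2]
t=14: [8, 21, 36, 24, 28, 40, 21, 37, 24, 20, 16, 11]

Answer: [8, 21, 36, 24, 28, 40, 21, 37, 24, 20, 16, 11]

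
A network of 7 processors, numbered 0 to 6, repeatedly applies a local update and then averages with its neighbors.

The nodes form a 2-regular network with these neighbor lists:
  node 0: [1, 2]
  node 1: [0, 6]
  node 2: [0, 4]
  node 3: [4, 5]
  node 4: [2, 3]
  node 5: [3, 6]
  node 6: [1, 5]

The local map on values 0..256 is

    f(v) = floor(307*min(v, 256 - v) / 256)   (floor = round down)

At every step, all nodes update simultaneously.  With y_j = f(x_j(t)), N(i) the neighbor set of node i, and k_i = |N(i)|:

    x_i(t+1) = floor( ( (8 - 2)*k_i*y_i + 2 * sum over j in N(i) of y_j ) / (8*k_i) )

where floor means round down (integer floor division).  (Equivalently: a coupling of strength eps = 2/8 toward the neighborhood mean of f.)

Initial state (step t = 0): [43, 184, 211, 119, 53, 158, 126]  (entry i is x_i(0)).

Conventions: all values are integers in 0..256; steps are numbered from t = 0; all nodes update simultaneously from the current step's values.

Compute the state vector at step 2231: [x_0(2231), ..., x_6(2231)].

Simulating step by step:
t=0: [43, 184, 211, 119, 53, 158, 126]
t=1: [55, 89, 54, 129, 71, 124, 138]
t=2: [70, 105, 66, 143, 90, 147, 137]
t=3: [87, 121, 83, 130, 107, 132, 138]
t=4: [108, 139, 103, 147, 127, 147, 142]
t=5: [129, 138, 127, 132, 145, 130, 135]
t=6: [150, 142, 149, 146, 137, 149, 145]
t=7: [128, 134, 129, 132, 138, 129, 132]
t=8: [152, 147, 150, 147, 143, 151, 148]
t=9: [125, 129, 127, 130, 133, 126, 128]
t=10: [149, 151, 151, 150, 148, 151, 152]
t=11: [127, 125, 125, 127, 128, 125, 124]
t=12: [151, 149, 149, 151, 152, 149, 148]
t=13: [125, 127, 127, 125, 124, 127, 128]
t=14: [149, 151, 151, 149, 148, 151, 152]
t=15: [127, 125, 125, 127, 128, 125, 124]

Answer: [127, 125, 125, 127, 128, 125, 124]
Key observation: The state at step 11, [127, 125, 125, 127, 128, 125, 124], reappears at step 15: the system is in a cycle of period 4 from step 11 on.  Therefore the state at step 2231 equals the state at step 11 + ((2231 - 11) mod 4) = 11, which is [127, 125, 125, 127, 128, 125, 124].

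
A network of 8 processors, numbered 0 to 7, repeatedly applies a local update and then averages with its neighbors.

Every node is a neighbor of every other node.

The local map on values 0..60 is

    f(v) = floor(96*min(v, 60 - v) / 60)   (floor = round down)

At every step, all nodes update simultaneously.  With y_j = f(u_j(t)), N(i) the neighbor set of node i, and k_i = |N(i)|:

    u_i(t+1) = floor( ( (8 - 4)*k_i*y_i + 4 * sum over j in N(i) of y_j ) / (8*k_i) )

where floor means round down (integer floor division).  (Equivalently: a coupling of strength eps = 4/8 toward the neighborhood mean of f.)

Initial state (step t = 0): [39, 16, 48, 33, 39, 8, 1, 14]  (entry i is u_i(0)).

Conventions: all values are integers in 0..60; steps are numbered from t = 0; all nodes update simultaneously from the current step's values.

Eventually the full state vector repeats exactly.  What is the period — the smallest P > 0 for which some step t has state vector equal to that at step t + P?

Answer: 4
Key observation: The state at step 13, [40, 40, 40, 40, 40, 40, 40, 40], reappears at step 17 — and no state repeats earlier — so the cycle the system enters has period 4.

Derivation:
t=0: [39, 16, 48, 33, 39, 8, 1, 14]
t=1: [27, 24, 21, 31, 27, 18, 13, 22]
t=2: [38, 36, 34, 40, 38, 32, 29, 35]
t=3: [37, 38, 39, 35, 37, 41, 41, 39]
t=4: [34, 34, 33, 36, 34, 32, 32, 33]
t=5: [41, 41, 42, 40, 41, 42, 42, 42]
t=6: [29, 29, 28, 30, 29, 28, 28, 28]
t=7: [45, 45, 44, 46, 45, 44, 44, 44]
t=8: [24, 24, 24, 23, 24, 24, 24, 24]
t=9: [37, 37, 37, 37, 37, 37, 37, 37]
t=10: [36, 36, 36, 36, 36, 36, 36, 36]
t=11: [38, 38, 38, 38, 38, 38, 38, 38]
t=12: [35, 35, 35, 35, 35, 35, 35, 35]
t=13: [40, 40, 40, 40, 40, 40, 40, 40]
t=14: [32, 32, 32, 32, 32, 32, 32, 32]
t=15: [44, 44, 44, 44, 44, 44, 44, 44]
t=16: [25, 25, 25, 25, 25, 25, 25, 25]
t=17: [40, 40, 40, 40, 40, 40, 40, 40]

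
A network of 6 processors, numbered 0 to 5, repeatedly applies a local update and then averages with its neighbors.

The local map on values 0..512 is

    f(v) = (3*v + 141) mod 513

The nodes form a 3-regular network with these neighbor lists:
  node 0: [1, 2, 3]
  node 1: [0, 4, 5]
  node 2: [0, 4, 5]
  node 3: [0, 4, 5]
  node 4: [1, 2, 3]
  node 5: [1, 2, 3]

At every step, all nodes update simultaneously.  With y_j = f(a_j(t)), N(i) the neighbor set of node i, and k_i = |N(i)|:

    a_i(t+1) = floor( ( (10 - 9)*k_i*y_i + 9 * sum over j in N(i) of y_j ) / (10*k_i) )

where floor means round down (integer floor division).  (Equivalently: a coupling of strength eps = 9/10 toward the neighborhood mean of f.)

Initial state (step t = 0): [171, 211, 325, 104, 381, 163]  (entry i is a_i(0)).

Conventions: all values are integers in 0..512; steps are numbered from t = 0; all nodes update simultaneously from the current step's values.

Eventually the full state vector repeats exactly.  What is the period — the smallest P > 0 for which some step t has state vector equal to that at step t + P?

Simulating step by step:
t=0: [171, 211, 325, 104, 381, 163]
t=1: [255, 180, 163, 200, 267, 252]
t=2: [193, 378, 373, 384, 196, 192]
t=3: [245, 213, 211, 214, 246, 245]
t=4: [275, 354, 353, 354, 276, 275]
t=5: [203, 426, 426, 426, 204, 203]
t=6: [377, 253, 253, 253, 377, 377]
t=7: [372, 260, 260, 260, 372, 372]
t=8: [390, 248, 248, 248, 390, 390]
t=9: [363, 293, 293, 293, 363, 363]
t=10: [476, 234, 234, 234, 476, 476]
t=11: [300, 60, 60, 60, 300, 300]
t=12: [290, 45, 45, 45, 290, 290]
t=13: [298, 475, 475, 475, 298, 298]
t=14: [25, 10, 10, 10, 25, 25]
t=15: [175, 211, 211, 211, 175, 175]
t=16: [250, 163, 163, 163, 250, 250]
t=17: [143, 351, 351, 351, 143, 143]
t=18: [156, 68, 68, 68, 156, 156]
t=19: [320, 120, 120, 120, 320, 320]
t=20: [458, 117, 117, 117, 458, 458]
t=21: [491, 489, 489, 489, 491, 491]
t=22: [69, 74, 74, 74, 69, 69]
t=23: [361, 349, 349, 349, 361, 361]
t=24: [165, 194, 194, 194, 165, 165]
t=25: [201, 131, 131, 131, 201, 201]
t=26: [42, 210, 210, 210, 42, 42]
t=27: [258, 266, 266, 266, 258, 258]
t=28: [423, 404, 404, 404, 423, 423]
t=29: [332, 378, 378, 378, 332, 332]
t=30: [235, 124, 124, 124, 235, 235]
t=31: [33, 299, 299, 299, 33, 33]
t=32: [34, 217, 217, 217, 34, 34]
t=33: [275, 246, 246, 246, 275, 275]
t=34: [374, 444, 444, 444, 374, 374]
t=35: [426, 258, 258, 258, 426, 426]
t=36: [401, 393, 393, 393, 401, 401]
t=37: [296, 315, 315, 315, 296, 296]
t=38: [54, 8, 8, 8, 54, 54]
t=39: [178, 289, 289, 289, 178, 178]
t=40: [461, 195, 195, 195, 461, 461]
t=41: [241, 469, 469, 469, 241, 241]
t=42: [43, 316, 316, 316, 43, 43]
t=43: [83, 249, 249, 249, 83, 83]
t=44: [376, 388, 388, 388, 376, 376]
t=45: [275, 246, 246, 246, 275, 275]

Answer: 12
Key observation: The state at step 33, [275, 246, 246, 246, 275, 275], reappears at step 45 — and no state repeats earlier — so the cycle the system enters has period 12.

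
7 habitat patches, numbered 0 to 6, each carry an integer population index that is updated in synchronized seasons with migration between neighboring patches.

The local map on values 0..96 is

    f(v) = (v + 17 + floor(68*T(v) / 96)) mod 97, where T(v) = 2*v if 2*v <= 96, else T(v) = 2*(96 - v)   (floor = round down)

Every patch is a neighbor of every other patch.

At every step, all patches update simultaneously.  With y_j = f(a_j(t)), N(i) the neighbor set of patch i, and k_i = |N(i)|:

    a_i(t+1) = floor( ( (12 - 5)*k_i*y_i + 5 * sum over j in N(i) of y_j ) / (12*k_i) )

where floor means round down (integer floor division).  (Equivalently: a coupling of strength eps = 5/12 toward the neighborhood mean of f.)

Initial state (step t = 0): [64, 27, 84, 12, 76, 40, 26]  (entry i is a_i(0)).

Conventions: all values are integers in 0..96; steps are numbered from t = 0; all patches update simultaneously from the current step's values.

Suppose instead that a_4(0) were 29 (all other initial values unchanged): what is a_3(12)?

Answer: a_3(12) = 26
Key observation: This trace re-runs the system from the modified initial state.

Derivation:
t=0: [64, 27, 84, 12, 29, 40, 26]
t=1: [39, 67, 35, 48, 69, 33, 65]
t=2: [23, 30, 18, 34, 30, 65, 30]
t=3: [66, 75, 60, 30, 75, 44, 75]
t=4: [31, 29, 33, 62, 29, 30, 29]
t=5: [86, 84, 88, 54, 84, 85, 84]
t=6: [21, 21, 20, 27, 21, 21, 21]
t=7: [67, 67, 66, 75, 67, 67, 67]
t=8: [27, 27, 27, 25, 27, 27, 27]
t=9: [81, 81, 81, 79, 81, 81, 81]
t=10: [22, 22, 22, 22, 22, 22, 22]
t=11: [70, 70, 70, 70, 70, 70, 70]
t=12: [26, 26, 26, 26, 26, 26, 26]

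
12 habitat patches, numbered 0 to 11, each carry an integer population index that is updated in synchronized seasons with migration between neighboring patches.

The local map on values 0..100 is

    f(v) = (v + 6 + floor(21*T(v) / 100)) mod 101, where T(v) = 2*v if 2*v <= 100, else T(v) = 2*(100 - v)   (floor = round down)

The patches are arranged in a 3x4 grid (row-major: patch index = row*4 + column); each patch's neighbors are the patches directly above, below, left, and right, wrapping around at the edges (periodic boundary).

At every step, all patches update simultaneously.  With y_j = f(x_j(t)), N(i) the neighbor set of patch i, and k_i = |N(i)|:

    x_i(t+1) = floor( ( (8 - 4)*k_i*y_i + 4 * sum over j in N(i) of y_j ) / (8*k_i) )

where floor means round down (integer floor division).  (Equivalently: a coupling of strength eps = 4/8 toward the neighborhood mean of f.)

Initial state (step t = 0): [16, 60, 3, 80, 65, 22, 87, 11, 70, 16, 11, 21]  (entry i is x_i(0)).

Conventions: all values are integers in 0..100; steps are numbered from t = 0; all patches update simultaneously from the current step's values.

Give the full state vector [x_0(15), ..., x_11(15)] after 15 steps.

Answer: [36, 78, 88, 78, 64, 81, 81, 81, 36, 78, 88, 78]

Derivation:
t=0: [16, 60, 3, 80, 65, 22, 87, 11, 70, 16, 11, 21]
t=1: [57, 53, 41, 58, 64, 55, 60, 49, 66, 42, 31, 45]
t=2: [81, 75, 68, 76, 82, 78, 74, 77, 80, 69, 60, 71]
t=3: [93, 90, 87, 91, 94, 92, 89, 91, 92, 89, 85, 89]
t=4: [25, 74, 98, 87, 13, 37, 86, 87, 24, 74, 97, 86]
t=5: [52, 69, 37, 78, 41, 66, 68, 88, 51, 68, 37, 78]
t=6: [79, 82, 69, 87, 74, 83, 81, 91, 78, 82, 69, 87]
t=7: [93, 94, 90, 96, 92, 94, 93, 97, 93, 94, 90, 96]
t=8: [0, 13, 62, 14, 0, 0, 25, 2, 0, 13, 62, 14]
t=9: [10, 26, 63, 27, 6, 14, 43, 16, 10, 26, 63, 27]
t=10: [25, 42, 71, 44, 18, 33, 61, 35, 25, 42, 71, 44]
t=11: [46, 63, 82, 65, 39, 56, 77, 58, 46, 63, 82, 65]
t=12: [73, 83, 92, 84, 68, 80, 89, 80, 73, 83, 92, 84]
t=13: [91, 83, 36, 83, 89, 94, 73, 94, 91, 83, 36, 83]
t=14: [98, 79, 70, 79, 74, 48, 59, 48, 98, 79, 70, 79]
t=15: [36, 78, 88, 78, 64, 81, 81, 81, 36, 78, 88, 78]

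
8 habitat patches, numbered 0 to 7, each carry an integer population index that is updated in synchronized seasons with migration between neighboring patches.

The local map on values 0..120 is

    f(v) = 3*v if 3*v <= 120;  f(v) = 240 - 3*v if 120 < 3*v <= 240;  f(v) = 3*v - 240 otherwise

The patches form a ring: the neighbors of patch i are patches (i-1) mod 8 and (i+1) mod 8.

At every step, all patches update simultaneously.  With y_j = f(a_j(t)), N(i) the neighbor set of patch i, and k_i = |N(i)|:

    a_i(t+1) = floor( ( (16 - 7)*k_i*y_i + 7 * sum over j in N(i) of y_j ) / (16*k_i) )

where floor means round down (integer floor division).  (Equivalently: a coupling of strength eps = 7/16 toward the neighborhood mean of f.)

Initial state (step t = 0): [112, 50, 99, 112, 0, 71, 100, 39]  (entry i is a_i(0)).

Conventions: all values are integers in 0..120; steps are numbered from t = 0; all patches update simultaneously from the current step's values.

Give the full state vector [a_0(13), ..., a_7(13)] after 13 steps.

Simulating step by step:
t=0: [112, 50, 99, 112, 0, 71, 100, 39]
t=1: [99, 84, 72, 66, 26, 28, 65, 99]
t=2: [47, 24, 25, 45, 71, 74, 56, 54]
t=3: [88, 78, 80, 81, 42, 31, 61, 81]
t=4: [15, 8, 1, 26, 85, 89, 53, 19]
t=5: [43, 24, 24, 47, 31, 36, 63, 59]
t=6: [91, 80, 77, 91, 97, 92, 66, 70]
t=7: [25, 9, 12, 31, 43, 40, 38, 33]
t=8: [69, 39, 46, 84, 109, 116, 112, 97]
t=9: [55, 95, 85, 48, 75, 100, 88, 56]
t=10: [67, 45, 39, 60, 42, 42, 42, 62]
t=11: [56, 93, 101, 84, 102, 114, 100, 63]
t=12: [60, 51, 46, 34, 62, 84, 67, 57]
t=13: [67, 84, 98, 91, 55, 27, 39, 60]

Answer: [67, 84, 98, 91, 55, 27, 39, 60]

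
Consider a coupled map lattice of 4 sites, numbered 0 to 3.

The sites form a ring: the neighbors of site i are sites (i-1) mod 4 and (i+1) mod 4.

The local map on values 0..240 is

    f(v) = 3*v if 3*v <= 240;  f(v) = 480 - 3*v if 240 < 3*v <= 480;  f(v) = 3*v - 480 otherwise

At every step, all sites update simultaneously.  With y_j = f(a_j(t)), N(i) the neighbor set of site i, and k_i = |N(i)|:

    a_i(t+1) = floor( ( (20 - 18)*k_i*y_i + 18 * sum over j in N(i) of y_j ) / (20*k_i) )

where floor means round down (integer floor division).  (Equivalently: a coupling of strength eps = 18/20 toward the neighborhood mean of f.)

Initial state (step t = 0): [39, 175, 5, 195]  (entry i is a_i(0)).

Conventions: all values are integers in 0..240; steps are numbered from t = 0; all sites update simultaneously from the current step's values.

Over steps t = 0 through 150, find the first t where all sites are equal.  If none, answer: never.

Simulating step by step:
t=0: [39, 175, 5, 195]  (not all equal)
t=1: [79, 63, 69, 69]  (not all equal)
t=2: [201, 218, 198, 220]  (not all equal)
t=3: [171, 124, 170, 124]  (not all equal)
t=4: [100, 39, 100, 39]  (not all equal)
t=5: [123, 173, 123, 173]  (not all equal)
t=6: [46, 103, 46, 103]  (not all equal)
t=7: [167, 141, 167, 141]  (not all equal)
t=8: [53, 24, 53, 24]  (not all equal)
t=9: [80, 150, 80, 150]  (not all equal)
t=10: [51, 219, 51, 219]  (not all equal)
t=11: [174, 155, 174, 155]  (not all equal)
t=12: [17, 39, 17, 39]  (not all equal)
t=13: [110, 57, 110, 57]  (not all equal)
t=14: [168, 152, 168, 152]  (not all equal)
t=15: [24, 24, 24, 24]  (all equal)

Answer: 15
Key observation: Synchronization is absorbing here: once all sites are equal they stay equal, and step 15 is the first all-equal step.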